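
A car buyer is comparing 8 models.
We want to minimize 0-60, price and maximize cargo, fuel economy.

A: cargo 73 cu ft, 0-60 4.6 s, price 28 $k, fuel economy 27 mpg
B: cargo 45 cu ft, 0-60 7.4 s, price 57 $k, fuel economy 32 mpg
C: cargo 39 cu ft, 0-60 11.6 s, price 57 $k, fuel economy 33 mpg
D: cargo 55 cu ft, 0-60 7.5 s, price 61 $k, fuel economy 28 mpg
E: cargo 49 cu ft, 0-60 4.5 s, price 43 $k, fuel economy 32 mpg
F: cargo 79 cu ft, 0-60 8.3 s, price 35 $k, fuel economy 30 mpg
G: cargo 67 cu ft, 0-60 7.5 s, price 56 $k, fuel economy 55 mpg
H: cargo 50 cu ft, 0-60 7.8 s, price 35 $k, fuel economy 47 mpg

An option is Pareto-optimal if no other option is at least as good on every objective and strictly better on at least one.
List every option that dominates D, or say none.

G

G: cargo 67≥55, 0-60 7.5≤7.5, price 56≤61, fuel economy 55≥28 — dominates D.
Others (A, B, C, E, F, H) are each worse than D on at least one objective.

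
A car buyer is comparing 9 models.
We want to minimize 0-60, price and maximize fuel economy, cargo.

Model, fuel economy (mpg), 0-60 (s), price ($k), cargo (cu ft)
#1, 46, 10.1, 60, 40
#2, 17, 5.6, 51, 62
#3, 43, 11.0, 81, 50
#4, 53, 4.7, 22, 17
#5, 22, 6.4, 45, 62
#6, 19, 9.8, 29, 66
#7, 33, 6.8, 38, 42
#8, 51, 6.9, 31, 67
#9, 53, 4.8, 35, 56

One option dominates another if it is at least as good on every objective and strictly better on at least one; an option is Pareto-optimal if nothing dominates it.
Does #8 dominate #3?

#8 vs #3: fuel economy 51≥43, 0-60 6.9≤11.0, price 31≤81, cargo 67≥50 — #8 is at least as good on every objective with at least one strict improvement.

Yes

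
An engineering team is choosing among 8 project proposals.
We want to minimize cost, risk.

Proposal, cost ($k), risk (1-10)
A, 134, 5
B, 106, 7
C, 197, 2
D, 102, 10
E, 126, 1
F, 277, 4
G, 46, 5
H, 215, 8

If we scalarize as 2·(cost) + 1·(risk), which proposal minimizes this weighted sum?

A: 2·134 + 1·5 = 273
B: 2·106 + 1·7 = 219
C: 2·197 + 1·2 = 396
D: 2·102 + 1·10 = 214
E: 2·126 + 1·1 = 253
F: 2·277 + 1·4 = 558
G: 2·46 + 1·5 = 97
H: 2·215 + 1·8 = 438
Lowest: G at 97.

G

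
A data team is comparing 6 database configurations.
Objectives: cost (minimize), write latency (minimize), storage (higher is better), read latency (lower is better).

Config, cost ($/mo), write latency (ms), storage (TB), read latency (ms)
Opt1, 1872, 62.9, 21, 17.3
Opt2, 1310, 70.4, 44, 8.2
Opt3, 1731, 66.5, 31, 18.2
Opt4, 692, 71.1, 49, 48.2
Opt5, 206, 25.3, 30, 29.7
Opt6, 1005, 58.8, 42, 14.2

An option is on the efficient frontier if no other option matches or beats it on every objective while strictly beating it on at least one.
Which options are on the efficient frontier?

Opt2, Opt4, Opt5, Opt6

Opt1: dominated by Opt6 (cost 1005≤1872, write latency 58.8≤62.9, storage 42≥21, read latency 14.2≤17.3).
Opt2: not dominated (best read latency).
Opt3: dominated by Opt6 (cost 1005≤1731, write latency 58.8≤66.5, storage 42≥31, read latency 14.2≤18.2).
Opt4: not dominated (best storage).
Opt5: not dominated (best cost).
Opt6: not dominated.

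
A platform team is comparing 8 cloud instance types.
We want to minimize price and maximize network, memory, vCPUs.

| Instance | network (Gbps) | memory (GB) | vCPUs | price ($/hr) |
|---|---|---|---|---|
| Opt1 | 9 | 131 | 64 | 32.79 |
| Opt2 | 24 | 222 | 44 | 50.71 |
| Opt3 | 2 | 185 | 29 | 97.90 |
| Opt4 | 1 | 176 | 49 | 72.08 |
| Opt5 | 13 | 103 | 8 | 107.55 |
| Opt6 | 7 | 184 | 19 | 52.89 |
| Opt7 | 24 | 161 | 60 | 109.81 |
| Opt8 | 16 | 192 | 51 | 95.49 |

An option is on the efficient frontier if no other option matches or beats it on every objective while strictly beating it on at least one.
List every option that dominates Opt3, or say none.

Opt2: network 24≥2, memory 222≥185, vCPUs 44≥29, price 50.71≤97.90 — dominates Opt3.
Opt8: network 16≥2, memory 192≥185, vCPUs 51≥29, price 95.49≤97.90 — dominates Opt3.
Others (Opt1, Opt4, Opt5, Opt6, Opt7) are each worse than Opt3 on at least one objective.

Opt2, Opt8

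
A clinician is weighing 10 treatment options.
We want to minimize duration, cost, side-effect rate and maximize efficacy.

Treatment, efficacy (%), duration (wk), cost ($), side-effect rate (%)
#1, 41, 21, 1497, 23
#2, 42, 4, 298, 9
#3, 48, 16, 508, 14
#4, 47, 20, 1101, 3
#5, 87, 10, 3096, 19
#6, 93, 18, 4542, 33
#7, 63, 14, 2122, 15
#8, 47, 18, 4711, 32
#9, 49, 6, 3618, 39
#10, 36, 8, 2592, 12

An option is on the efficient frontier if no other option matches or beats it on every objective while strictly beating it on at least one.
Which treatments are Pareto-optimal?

#1: dominated by #2 (efficacy 42≥41, duration 4≤21, cost 298≤1497, side-effect rate 9≤23).
#2: not dominated (best duration).
#3: not dominated.
#4: not dominated (best side-effect rate).
#5: not dominated.
#6: not dominated (best efficacy).
#7: not dominated.
#8: dominated by #3 (efficacy 48≥47, duration 16≤18, cost 508≤4711, side-effect rate 14≤32).
#9: not dominated.
#10: dominated by #2 (efficacy 42≥36, duration 4≤8, cost 298≤2592, side-effect rate 9≤12).

#2, #3, #4, #5, #6, #7, #9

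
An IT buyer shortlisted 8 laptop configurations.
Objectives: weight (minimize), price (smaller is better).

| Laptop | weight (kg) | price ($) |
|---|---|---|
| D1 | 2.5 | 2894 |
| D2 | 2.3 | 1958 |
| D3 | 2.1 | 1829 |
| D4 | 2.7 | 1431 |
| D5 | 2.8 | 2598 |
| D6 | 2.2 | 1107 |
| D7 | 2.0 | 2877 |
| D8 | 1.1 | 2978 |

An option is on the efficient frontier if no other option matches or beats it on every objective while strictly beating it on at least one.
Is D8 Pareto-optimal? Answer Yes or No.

D1: worse on weight (2.5 vs 1.1).
D2: worse on weight (2.3 vs 1.1).
D3: worse on weight (2.1 vs 1.1).
D4: worse on weight (2.7 vs 1.1).
D5: worse on weight (2.8 vs 1.1).
D6: worse on weight (2.2 vs 1.1).
D7: worse on weight (2.0 vs 1.1).
No option is at least as good as D8 on every objective and strictly better on one.

Yes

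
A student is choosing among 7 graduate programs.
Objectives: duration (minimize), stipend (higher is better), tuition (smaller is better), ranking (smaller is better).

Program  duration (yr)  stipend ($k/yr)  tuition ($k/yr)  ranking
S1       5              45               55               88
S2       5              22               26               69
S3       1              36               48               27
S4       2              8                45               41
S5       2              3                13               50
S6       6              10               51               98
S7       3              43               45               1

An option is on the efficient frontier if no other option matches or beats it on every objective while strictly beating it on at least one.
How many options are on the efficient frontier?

S1: not dominated (best stipend).
S2: not dominated.
S3: not dominated (best duration).
S4: not dominated.
S5: not dominated (best tuition).
S6: dominated by S2 (duration 5≤6, stipend 22≥10, tuition 26≤51, ranking 69≤98).
S7: not dominated (best ranking).
Pareto-optimal: S1, S2, S3, S4, S5, S7 → 6.

6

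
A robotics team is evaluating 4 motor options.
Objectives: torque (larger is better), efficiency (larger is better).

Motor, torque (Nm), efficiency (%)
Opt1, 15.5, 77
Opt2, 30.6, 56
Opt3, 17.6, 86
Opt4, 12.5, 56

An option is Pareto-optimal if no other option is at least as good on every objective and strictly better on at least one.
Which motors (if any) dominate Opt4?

Opt1: torque 15.5≥12.5, efficiency 77≥56 — dominates Opt4.
Opt2: torque 30.6≥12.5, efficiency 56≥56 — dominates Opt4.
Opt3: torque 17.6≥12.5, efficiency 86≥56 — dominates Opt4.

Opt1, Opt2, Opt3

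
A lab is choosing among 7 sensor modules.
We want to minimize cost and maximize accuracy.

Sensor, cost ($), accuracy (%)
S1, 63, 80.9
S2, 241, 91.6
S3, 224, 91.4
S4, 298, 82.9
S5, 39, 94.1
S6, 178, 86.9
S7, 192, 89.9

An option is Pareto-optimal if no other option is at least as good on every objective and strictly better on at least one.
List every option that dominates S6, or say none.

S5

S5: cost 39≤178, accuracy 94.1≥86.9 — dominates S6.
Others (S1, S2, S3, S4, S7) are each worse than S6 on at least one objective.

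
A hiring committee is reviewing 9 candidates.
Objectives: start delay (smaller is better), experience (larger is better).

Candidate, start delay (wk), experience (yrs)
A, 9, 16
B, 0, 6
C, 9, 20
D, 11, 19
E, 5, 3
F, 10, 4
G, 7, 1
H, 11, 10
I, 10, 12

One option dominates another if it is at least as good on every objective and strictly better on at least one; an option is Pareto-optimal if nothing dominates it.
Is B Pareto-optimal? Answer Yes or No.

A: worse on start delay (9 vs 0).
C: worse on start delay (9 vs 0).
D: worse on start delay (11 vs 0).
E: worse on start delay (5 vs 0).
F: worse on start delay (10 vs 0).
G: worse on start delay (7 vs 0).
H: worse on start delay (11 vs 0).
I: worse on start delay (10 vs 0).
No option is at least as good as B on every objective and strictly better on one.

Yes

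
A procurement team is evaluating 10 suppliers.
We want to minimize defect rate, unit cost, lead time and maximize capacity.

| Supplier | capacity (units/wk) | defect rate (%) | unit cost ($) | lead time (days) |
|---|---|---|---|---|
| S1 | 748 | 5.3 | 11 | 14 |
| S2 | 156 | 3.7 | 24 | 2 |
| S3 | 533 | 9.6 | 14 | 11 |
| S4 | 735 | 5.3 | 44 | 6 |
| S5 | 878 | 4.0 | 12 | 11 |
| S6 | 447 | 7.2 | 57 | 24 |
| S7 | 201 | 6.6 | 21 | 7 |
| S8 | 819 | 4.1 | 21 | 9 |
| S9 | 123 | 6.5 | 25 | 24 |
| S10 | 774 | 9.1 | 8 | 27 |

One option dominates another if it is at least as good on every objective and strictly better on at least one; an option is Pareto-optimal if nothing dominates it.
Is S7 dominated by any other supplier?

No

S1: worse on lead time (14 vs 7).
S2: worse on capacity (156 vs 201).
S3: worse on defect rate (9.6 vs 6.6).
S4: worse on unit cost (44 vs 21).
S5: worse on lead time (11 vs 7).
S6: worse on defect rate (7.2 vs 6.6).
S8: worse on lead time (9 vs 7).
S9: worse on capacity (123 vs 201).
S10: worse on defect rate (9.1 vs 6.6).
No option is at least as good as S7 on every objective and strictly better on one.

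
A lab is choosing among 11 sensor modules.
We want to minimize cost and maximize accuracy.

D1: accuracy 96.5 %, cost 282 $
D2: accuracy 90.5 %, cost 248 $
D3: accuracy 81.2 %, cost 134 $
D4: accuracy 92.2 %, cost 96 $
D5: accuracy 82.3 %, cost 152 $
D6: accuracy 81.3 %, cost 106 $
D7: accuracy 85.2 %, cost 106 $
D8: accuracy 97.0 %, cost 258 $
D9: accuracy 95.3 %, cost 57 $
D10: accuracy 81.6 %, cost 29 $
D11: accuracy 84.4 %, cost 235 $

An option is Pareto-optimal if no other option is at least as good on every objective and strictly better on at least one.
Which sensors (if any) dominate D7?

D4: accuracy 92.2≥85.2, cost 96≤106 — dominates D7.
D9: accuracy 95.3≥85.2, cost 57≤106 — dominates D7.
Others (D1, D2, D3, D5, D6, D8, D10, D11) are each worse than D7 on at least one objective.

D4, D9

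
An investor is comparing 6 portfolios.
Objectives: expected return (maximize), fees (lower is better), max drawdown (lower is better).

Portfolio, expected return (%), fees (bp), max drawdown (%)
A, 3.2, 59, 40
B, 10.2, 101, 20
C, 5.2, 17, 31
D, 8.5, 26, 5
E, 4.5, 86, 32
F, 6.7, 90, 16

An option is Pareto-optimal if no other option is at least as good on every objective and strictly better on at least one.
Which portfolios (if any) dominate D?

A: worse on expected return (3.2 vs 8.5).
B: worse on fees (101 vs 26).
C: worse on expected return (5.2 vs 8.5).
E: worse on expected return (4.5 vs 8.5).
F: worse on expected return (6.7 vs 8.5).
No option dominates D.

none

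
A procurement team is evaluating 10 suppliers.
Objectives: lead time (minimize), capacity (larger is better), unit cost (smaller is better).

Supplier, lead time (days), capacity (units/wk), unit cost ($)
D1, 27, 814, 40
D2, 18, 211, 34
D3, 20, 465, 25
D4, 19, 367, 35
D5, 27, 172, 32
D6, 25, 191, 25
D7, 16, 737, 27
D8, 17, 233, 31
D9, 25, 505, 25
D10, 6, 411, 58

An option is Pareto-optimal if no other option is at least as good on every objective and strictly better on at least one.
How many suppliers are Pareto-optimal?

D1: not dominated (best capacity).
D2: dominated by D7 (lead time 16≤18, capacity 737≥211, unit cost 27≤34).
D3: not dominated.
D4: dominated by D7 (lead time 16≤19, capacity 737≥367, unit cost 27≤35).
D5: dominated by D3 (lead time 20≤27, capacity 465≥172, unit cost 25≤32).
D6: dominated by D3 (lead time 20≤25, capacity 465≥191, unit cost 25≤25).
D7: not dominated.
D8: dominated by D7 (lead time 16≤17, capacity 737≥233, unit cost 27≤31).
D9: not dominated.
D10: not dominated (best lead time).
Pareto-optimal: D1, D3, D7, D9, D10 → 5.

5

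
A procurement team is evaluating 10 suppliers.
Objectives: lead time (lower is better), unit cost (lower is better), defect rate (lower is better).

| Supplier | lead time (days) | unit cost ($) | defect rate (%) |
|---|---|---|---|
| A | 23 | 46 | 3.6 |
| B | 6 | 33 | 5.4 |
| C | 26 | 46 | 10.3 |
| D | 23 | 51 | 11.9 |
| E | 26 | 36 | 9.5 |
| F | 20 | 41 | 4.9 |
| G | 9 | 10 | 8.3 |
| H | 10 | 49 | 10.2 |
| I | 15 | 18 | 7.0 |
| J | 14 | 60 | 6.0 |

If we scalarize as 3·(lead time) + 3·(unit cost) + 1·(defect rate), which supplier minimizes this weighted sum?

G

A: 3·23 + 3·46 + 1·3.6 = 210.6
B: 3·6 + 3·33 + 1·5.4 = 122.4
C: 3·26 + 3·46 + 1·10.3 = 226.3
D: 3·23 + 3·51 + 1·11.9 = 233.9
E: 3·26 + 3·36 + 1·9.5 = 195.5
F: 3·20 + 3·41 + 1·4.9 = 187.9
G: 3·9 + 3·10 + 1·8.3 = 65.3
H: 3·10 + 3·49 + 1·10.2 = 187.2
I: 3·15 + 3·18 + 1·7.0 = 106.0
J: 3·14 + 3·60 + 1·6.0 = 228.0
Lowest: G at 65.3.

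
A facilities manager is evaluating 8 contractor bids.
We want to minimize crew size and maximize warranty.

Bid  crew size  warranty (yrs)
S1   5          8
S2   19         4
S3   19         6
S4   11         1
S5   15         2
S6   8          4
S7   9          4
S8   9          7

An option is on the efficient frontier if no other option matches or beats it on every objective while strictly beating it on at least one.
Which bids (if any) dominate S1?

none

S2: worse on crew size (19 vs 5).
S3: worse on crew size (19 vs 5).
S4: worse on crew size (11 vs 5).
S5: worse on crew size (15 vs 5).
S6: worse on crew size (8 vs 5).
S7: worse on crew size (9 vs 5).
S8: worse on crew size (9 vs 5).
No option dominates S1.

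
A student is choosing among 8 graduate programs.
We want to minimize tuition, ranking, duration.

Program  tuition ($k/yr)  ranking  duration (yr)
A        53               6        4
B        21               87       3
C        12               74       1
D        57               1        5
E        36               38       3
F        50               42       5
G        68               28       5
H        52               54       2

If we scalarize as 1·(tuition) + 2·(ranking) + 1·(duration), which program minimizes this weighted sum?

A: 1·53 + 2·6 + 1·4 = 69
B: 1·21 + 2·87 + 1·3 = 198
C: 1·12 + 2·74 + 1·1 = 161
D: 1·57 + 2·1 + 1·5 = 64
E: 1·36 + 2·38 + 1·3 = 115
F: 1·50 + 2·42 + 1·5 = 139
G: 1·68 + 2·28 + 1·5 = 129
H: 1·52 + 2·54 + 1·2 = 162
Lowest: D at 64.

D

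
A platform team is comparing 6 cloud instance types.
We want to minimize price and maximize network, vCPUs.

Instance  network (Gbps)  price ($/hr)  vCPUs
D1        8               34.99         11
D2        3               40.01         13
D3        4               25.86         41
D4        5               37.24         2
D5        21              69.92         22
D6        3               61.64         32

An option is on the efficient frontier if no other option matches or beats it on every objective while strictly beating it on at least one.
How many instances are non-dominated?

3

D1: not dominated.
D2: dominated by D3 (network 4≥3, price 25.86≤40.01, vCPUs 41≥13).
D3: not dominated (best price).
D4: dominated by D1 (network 8≥5, price 34.99≤37.24, vCPUs 11≥2).
D5: not dominated (best network).
D6: dominated by D3 (network 4≥3, price 25.86≤61.64, vCPUs 41≥32).
Pareto-optimal: D1, D3, D5 → 3.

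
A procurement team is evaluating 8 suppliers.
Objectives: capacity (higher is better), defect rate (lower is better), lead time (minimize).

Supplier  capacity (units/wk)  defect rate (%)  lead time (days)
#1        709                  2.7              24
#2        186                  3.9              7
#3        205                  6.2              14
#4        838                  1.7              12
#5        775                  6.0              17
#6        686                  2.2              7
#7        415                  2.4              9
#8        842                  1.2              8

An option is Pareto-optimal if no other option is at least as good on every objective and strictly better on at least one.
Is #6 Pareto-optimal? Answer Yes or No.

Yes

#1: worse on defect rate (2.7 vs 2.2).
#2: worse on capacity (186 vs 686).
#3: worse on capacity (205 vs 686).
#4: worse on lead time (12 vs 7).
#5: worse on defect rate (6.0 vs 2.2).
#7: worse on capacity (415 vs 686).
#8: worse on lead time (8 vs 7).
No option is at least as good as #6 on every objective and strictly better on one.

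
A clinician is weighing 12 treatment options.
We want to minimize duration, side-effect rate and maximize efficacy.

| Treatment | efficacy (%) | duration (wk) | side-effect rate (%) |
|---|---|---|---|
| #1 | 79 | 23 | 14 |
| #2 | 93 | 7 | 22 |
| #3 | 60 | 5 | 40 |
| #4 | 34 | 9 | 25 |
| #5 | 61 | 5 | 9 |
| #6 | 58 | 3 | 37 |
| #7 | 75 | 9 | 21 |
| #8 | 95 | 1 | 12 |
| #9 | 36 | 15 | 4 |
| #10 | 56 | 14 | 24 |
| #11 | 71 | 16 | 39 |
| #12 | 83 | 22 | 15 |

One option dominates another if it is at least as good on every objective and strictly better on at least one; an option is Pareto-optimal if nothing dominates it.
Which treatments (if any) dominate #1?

#8

#8: efficacy 95≥79, duration 1≤23, side-effect rate 12≤14 — dominates #1.
Others (#2, #3, #4, #5, #6, #7, #9, #10, #11, #12) are each worse than #1 on at least one objective.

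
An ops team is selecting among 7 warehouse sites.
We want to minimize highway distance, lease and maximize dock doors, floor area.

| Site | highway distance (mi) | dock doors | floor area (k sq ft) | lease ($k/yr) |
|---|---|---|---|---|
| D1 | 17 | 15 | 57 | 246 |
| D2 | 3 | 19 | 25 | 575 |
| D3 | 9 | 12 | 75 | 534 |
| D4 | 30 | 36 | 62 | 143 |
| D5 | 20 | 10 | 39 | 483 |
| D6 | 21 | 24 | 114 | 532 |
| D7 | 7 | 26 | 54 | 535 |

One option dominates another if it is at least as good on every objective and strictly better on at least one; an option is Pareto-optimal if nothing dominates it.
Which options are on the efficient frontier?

D1: not dominated.
D2: not dominated (best highway distance).
D3: not dominated.
D4: not dominated (best dock doors).
D5: dominated by D1 (highway distance 17≤20, dock doors 15≥10, floor area 57≥39, lease 246≤483).
D6: not dominated (best floor area).
D7: not dominated.

D1, D2, D3, D4, D6, D7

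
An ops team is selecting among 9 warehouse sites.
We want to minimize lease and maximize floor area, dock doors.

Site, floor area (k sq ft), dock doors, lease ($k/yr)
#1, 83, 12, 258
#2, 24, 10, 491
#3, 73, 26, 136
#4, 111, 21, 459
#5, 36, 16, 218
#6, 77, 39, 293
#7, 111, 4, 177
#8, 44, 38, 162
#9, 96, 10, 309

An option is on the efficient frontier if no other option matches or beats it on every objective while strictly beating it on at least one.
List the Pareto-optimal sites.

#1, #3, #4, #6, #7, #8, #9

#1: not dominated.
#2: dominated by #1 (floor area 83≥24, dock doors 12≥10, lease 258≤491).
#3: not dominated (best lease).
#4: not dominated.
#5: dominated by #3 (floor area 73≥36, dock doors 26≥16, lease 136≤218).
#6: not dominated (best dock doors).
#7: not dominated.
#8: not dominated.
#9: not dominated.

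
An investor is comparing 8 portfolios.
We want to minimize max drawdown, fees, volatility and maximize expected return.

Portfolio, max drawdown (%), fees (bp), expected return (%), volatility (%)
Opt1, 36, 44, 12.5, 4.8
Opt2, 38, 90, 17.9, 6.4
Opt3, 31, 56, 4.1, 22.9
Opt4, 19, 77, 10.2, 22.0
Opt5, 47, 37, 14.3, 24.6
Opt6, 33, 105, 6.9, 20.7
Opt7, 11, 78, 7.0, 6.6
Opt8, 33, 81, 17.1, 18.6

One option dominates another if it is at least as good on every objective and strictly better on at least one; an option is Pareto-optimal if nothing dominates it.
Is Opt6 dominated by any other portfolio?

Opt7 vs Opt6: max drawdown 11≤33, fees 78≤105, expected return 7.0≥6.9, volatility 6.6≤20.7 — Opt7 is at least as good on every objective and strictly better on at least one, so Opt7 dominates Opt6.

Yes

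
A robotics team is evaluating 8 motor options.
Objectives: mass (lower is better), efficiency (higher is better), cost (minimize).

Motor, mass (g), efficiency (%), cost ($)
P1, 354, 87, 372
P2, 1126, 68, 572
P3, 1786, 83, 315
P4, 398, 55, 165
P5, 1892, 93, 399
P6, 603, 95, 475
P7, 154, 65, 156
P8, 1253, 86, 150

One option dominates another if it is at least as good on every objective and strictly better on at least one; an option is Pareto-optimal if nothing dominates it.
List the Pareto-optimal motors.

P1, P5, P6, P7, P8

P1: not dominated.
P2: dominated by P1 (mass 354≤1126, efficiency 87≥68, cost 372≤572).
P3: dominated by P8 (mass 1253≤1786, efficiency 86≥83, cost 150≤315).
P4: dominated by P7 (mass 154≤398, efficiency 65≥55, cost 156≤165).
P5: not dominated.
P6: not dominated (best efficiency).
P7: not dominated (best mass).
P8: not dominated (best cost).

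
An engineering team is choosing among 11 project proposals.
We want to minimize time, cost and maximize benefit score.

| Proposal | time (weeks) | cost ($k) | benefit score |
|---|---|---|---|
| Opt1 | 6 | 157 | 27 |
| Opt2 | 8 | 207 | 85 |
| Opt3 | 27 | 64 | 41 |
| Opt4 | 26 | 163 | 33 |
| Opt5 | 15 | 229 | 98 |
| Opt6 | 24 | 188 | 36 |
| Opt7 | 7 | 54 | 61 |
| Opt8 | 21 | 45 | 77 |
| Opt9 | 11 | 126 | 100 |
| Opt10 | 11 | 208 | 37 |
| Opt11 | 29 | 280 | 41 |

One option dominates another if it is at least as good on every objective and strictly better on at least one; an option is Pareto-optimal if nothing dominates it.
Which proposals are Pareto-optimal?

Opt1: not dominated (best time).
Opt2: not dominated.
Opt3: dominated by Opt7 (time 7≤27, cost 54≤64, benefit score 61≥41).
Opt4: dominated by Opt7 (time 7≤26, cost 54≤163, benefit score 61≥33).
Opt5: dominated by Opt9 (time 11≤15, cost 126≤229, benefit score 100≥98).
Opt6: dominated by Opt7 (time 7≤24, cost 54≤188, benefit score 61≥36).
Opt7: not dominated.
Opt8: not dominated (best cost).
Opt9: not dominated (best benefit score).
Opt10: dominated by Opt2 (time 8≤11, cost 207≤208, benefit score 85≥37).
Opt11: dominated by Opt2 (time 8≤29, cost 207≤280, benefit score 85≥41).

Opt1, Opt2, Opt7, Opt8, Opt9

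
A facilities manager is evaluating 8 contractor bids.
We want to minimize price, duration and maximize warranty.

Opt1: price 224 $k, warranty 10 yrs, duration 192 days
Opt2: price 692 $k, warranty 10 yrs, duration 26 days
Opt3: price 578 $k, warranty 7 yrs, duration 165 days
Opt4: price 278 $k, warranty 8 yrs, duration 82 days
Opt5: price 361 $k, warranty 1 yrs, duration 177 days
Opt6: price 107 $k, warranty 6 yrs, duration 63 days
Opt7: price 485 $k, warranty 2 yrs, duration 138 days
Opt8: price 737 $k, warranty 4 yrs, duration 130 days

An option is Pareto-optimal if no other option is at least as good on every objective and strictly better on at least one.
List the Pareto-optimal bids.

Opt1, Opt2, Opt4, Opt6

Opt1: not dominated.
Opt2: not dominated (best duration).
Opt3: dominated by Opt4 (price 278≤578, warranty 8≥7, duration 82≤165).
Opt4: not dominated.
Opt5: dominated by Opt4 (price 278≤361, warranty 8≥1, duration 82≤177).
Opt6: not dominated (best price).
Opt7: dominated by Opt4 (price 278≤485, warranty 8≥2, duration 82≤138).
Opt8: dominated by Opt2 (price 692≤737, warranty 10≥4, duration 26≤130).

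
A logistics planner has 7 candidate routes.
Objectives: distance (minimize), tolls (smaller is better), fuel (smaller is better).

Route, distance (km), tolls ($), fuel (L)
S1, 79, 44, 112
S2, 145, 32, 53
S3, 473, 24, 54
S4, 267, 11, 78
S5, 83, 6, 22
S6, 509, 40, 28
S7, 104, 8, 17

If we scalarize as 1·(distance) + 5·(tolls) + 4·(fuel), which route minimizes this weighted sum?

S1: 1·79 + 5·44 + 4·112 = 747
S2: 1·145 + 5·32 + 4·53 = 517
S3: 1·473 + 5·24 + 4·54 = 809
S4: 1·267 + 5·11 + 4·78 = 634
S5: 1·83 + 5·6 + 4·22 = 201
S6: 1·509 + 5·40 + 4·28 = 821
S7: 1·104 + 5·8 + 4·17 = 212
Lowest: S5 at 201.

S5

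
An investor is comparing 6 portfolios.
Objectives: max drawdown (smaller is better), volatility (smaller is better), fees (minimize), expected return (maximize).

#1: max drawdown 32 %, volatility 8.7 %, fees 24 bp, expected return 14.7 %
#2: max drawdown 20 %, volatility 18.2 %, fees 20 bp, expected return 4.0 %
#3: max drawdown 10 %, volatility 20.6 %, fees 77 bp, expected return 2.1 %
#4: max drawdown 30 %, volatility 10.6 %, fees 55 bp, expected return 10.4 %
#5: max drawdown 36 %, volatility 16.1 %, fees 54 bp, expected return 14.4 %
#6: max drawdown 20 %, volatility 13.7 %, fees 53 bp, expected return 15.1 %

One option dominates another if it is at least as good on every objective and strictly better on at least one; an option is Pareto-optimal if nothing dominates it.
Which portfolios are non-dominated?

#1: not dominated (best volatility).
#2: not dominated (best fees).
#3: not dominated (best max drawdown).
#4: not dominated.
#5: dominated by #1 (max drawdown 32≤36, volatility 8.7≤16.1, fees 24≤54, expected return 14.7≥14.4).
#6: not dominated (best expected return).

#1, #2, #3, #4, #6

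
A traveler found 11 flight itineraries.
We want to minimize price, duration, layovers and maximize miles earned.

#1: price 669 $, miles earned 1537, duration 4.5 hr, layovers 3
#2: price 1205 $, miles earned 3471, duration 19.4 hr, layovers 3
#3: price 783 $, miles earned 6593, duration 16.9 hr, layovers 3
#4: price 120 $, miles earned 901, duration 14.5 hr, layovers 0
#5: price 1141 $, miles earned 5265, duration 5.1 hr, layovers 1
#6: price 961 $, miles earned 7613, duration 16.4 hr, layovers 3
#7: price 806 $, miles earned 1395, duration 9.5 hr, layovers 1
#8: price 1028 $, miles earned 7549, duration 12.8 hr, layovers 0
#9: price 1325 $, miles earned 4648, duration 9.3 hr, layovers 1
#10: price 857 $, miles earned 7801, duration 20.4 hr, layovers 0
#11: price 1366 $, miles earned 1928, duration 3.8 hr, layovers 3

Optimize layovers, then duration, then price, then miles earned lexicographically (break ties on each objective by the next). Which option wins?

First minimize layovers: best is 0, kept {#4, #8, #10}.
Then minimize duration: best is 12.8, kept {#8}.

#8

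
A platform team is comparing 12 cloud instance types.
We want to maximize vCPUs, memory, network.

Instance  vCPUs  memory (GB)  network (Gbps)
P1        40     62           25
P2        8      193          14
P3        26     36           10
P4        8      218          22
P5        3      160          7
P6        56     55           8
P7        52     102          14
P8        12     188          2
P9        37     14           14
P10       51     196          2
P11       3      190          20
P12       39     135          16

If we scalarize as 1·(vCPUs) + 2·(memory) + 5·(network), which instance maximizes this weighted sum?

P4

P1: 1·40 + 2·62 + 5·25 = 289
P2: 1·8 + 2·193 + 5·14 = 464
P3: 1·26 + 2·36 + 5·10 = 148
P4: 1·8 + 2·218 + 5·22 = 554
P5: 1·3 + 2·160 + 5·7 = 358
P6: 1·56 + 2·55 + 5·8 = 206
P7: 1·52 + 2·102 + 5·14 = 326
P8: 1·12 + 2·188 + 5·2 = 398
P9: 1·37 + 2·14 + 5·14 = 135
P10: 1·51 + 2·196 + 5·2 = 453
P11: 1·3 + 2·190 + 5·20 = 483
P12: 1·39 + 2·135 + 5·16 = 389
Highest: P4 at 554.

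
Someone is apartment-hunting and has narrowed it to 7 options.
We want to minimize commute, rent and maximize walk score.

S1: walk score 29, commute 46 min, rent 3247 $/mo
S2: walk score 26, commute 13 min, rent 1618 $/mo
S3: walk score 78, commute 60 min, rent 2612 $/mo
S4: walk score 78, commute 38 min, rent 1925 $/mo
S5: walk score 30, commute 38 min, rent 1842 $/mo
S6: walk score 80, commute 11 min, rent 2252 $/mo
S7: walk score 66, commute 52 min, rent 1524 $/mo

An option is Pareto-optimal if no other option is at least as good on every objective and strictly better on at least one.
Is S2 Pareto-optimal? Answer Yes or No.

S1: worse on commute (46 vs 13).
S3: worse on commute (60 vs 13).
S4: worse on commute (38 vs 13).
S5: worse on commute (38 vs 13).
S6: worse on rent (2252 vs 1618).
S7: worse on commute (52 vs 13).
No option is at least as good as S2 on every objective and strictly better on one.

Yes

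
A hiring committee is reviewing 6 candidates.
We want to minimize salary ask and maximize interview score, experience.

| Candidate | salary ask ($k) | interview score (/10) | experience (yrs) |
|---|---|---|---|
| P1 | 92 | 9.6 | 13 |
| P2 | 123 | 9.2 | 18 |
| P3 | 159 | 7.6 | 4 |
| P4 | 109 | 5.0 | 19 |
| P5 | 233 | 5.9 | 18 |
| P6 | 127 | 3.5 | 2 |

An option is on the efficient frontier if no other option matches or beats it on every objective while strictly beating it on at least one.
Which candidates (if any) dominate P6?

P1, P2, P4

P1: salary ask 92≤127, interview score 9.6≥3.5, experience 13≥2 — dominates P6.
P2: salary ask 123≤127, interview score 9.2≥3.5, experience 18≥2 — dominates P6.
P4: salary ask 109≤127, interview score 5.0≥3.5, experience 19≥2 — dominates P6.
Others (P3, P5) are each worse than P6 on at least one objective.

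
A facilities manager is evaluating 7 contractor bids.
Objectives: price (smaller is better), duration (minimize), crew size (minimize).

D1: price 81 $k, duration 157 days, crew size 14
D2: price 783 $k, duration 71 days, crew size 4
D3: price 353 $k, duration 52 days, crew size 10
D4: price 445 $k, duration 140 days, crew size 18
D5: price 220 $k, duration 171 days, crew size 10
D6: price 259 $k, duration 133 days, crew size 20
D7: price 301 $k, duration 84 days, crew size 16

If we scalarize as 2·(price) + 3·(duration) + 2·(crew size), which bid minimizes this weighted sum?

D1: 2·81 + 3·157 + 2·14 = 661
D2: 2·783 + 3·71 + 2·4 = 1787
D3: 2·353 + 3·52 + 2·10 = 882
D4: 2·445 + 3·140 + 2·18 = 1346
D5: 2·220 + 3·171 + 2·10 = 973
D6: 2·259 + 3·133 + 2·20 = 957
D7: 2·301 + 3·84 + 2·16 = 886
Lowest: D1 at 661.

D1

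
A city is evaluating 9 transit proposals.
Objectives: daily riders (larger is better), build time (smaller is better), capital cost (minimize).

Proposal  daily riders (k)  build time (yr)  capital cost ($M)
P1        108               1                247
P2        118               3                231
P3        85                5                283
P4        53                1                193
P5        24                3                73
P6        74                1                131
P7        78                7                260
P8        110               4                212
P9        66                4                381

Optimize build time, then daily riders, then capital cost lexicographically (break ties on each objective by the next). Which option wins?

P1

First minimize build time: best is 1, kept {P1, P4, P6}.
Then maximize daily riders: best is 108, kept {P1}.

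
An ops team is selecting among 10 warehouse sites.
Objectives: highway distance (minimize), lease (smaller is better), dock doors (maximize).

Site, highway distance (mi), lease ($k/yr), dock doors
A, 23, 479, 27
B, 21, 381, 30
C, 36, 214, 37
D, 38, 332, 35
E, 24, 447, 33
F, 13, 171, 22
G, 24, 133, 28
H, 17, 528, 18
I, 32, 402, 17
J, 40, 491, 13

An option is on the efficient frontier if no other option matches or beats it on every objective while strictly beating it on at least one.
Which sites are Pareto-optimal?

B, C, E, F, G

A: dominated by B (highway distance 21≤23, lease 381≤479, dock doors 30≥27).
B: not dominated.
C: not dominated (best dock doors).
D: dominated by C (highway distance 36≤38, lease 214≤332, dock doors 37≥35).
E: not dominated.
F: not dominated (best highway distance).
G: not dominated (best lease).
H: dominated by F (highway distance 13≤17, lease 171≤528, dock doors 22≥18).
I: dominated by B (highway distance 21≤32, lease 381≤402, dock doors 30≥17).
J: dominated by A (highway distance 23≤40, lease 479≤491, dock doors 27≥13).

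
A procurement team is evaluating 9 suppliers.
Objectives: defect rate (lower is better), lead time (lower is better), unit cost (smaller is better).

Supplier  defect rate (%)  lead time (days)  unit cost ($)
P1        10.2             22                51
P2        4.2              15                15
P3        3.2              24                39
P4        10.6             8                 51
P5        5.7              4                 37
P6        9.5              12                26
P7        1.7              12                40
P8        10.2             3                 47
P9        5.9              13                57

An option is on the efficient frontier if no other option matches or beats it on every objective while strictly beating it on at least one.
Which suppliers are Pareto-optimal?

P2, P3, P5, P6, P7, P8

P1: dominated by P2 (defect rate 4.2≤10.2, lead time 15≤22, unit cost 15≤51).
P2: not dominated (best unit cost).
P3: not dominated.
P4: dominated by P5 (defect rate 5.7≤10.6, lead time 4≤8, unit cost 37≤51).
P5: not dominated.
P6: not dominated.
P7: not dominated (best defect rate).
P8: not dominated (best lead time).
P9: dominated by P5 (defect rate 5.7≤5.9, lead time 4≤13, unit cost 37≤57).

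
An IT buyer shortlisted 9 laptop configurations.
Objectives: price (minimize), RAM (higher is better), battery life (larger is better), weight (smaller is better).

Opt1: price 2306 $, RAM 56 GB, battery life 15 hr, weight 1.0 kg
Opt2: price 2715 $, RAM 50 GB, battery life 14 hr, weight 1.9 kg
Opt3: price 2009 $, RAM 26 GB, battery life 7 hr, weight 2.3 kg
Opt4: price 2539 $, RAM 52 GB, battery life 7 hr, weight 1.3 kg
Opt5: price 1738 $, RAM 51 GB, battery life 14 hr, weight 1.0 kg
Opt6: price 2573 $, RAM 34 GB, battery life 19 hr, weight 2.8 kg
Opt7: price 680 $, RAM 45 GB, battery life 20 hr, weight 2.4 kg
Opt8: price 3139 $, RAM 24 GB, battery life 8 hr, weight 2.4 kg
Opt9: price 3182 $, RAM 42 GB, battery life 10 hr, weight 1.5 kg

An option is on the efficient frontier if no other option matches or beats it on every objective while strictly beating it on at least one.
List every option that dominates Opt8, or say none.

Opt1: price 2306≤3139, RAM 56≥24, battery life 15≥8, weight 1.0≤2.4 — dominates Opt8.
Opt2: price 2715≤3139, RAM 50≥24, battery life 14≥8, weight 1.9≤2.4 — dominates Opt8.
Opt5: price 1738≤3139, RAM 51≥24, battery life 14≥8, weight 1.0≤2.4 — dominates Opt8.
Opt7: price 680≤3139, RAM 45≥24, battery life 20≥8, weight 2.4≤2.4 — dominates Opt8.
Others (Opt3, Opt4, Opt6, Opt9) are each worse than Opt8 on at least one objective.

Opt1, Opt2, Opt5, Opt7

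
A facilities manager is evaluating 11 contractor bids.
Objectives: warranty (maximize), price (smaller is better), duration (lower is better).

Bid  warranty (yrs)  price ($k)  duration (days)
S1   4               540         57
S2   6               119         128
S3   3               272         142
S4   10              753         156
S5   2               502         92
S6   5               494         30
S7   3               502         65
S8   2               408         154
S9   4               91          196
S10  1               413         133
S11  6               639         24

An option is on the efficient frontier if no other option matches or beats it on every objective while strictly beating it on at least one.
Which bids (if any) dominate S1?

S6: warranty 5≥4, price 494≤540, duration 30≤57 — dominates S1.
Others (S2, S3, S4, S5, S7, S8, S9, S10, S11) are each worse than S1 on at least one objective.

S6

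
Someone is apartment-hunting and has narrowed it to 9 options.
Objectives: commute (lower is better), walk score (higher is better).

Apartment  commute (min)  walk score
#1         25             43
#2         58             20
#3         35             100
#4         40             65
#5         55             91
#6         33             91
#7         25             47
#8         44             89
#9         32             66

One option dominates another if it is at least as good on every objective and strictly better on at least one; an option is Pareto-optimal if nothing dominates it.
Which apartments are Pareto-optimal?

#1: dominated by #7 (commute 25≤25, walk score 47≥43).
#2: dominated by #1 (commute 25≤58, walk score 43≥20).
#3: not dominated (best walk score).
#4: dominated by #3 (commute 35≤40, walk score 100≥65).
#5: dominated by #3 (commute 35≤55, walk score 100≥91).
#6: not dominated.
#7: not dominated.
#8: dominated by #3 (commute 35≤44, walk score 100≥89).
#9: not dominated.

#3, #6, #7, #9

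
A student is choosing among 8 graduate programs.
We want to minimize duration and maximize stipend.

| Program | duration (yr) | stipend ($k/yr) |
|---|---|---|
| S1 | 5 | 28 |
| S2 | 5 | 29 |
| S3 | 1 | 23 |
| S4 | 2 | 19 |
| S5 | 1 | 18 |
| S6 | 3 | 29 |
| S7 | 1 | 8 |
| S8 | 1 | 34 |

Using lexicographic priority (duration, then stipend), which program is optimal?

S8

First minimize duration: best is 1, kept {S3, S5, S7, S8}.
Then maximize stipend: best is 34, kept {S8}.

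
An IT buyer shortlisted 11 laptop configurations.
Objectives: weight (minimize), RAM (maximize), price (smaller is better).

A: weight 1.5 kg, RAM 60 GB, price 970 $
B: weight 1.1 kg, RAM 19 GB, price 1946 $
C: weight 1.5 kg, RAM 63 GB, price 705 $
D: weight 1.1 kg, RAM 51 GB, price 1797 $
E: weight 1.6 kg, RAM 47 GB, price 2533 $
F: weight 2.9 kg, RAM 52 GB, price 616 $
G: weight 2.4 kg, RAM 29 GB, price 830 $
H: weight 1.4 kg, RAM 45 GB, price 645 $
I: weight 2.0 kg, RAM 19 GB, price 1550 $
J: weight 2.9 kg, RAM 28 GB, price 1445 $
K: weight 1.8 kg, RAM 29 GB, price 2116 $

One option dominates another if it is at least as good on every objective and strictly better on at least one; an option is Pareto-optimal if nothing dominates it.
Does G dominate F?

No

G vs F: G is worse on RAM (29 vs 52), so it does not dominate F.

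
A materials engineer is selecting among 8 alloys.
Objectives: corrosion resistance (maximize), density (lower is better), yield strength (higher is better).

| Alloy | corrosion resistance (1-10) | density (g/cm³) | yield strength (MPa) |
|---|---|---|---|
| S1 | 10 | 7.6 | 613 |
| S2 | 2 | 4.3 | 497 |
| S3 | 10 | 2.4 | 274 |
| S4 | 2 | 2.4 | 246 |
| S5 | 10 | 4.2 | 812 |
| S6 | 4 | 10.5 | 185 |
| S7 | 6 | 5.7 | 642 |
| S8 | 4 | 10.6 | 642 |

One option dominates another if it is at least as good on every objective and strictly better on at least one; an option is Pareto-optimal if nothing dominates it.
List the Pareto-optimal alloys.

S3, S5

S1: dominated by S5 (corrosion resistance 10≥10, density 4.2≤7.6, yield strength 812≥613).
S2: dominated by S5 (corrosion resistance 10≥2, density 4.2≤4.3, yield strength 812≥497).
S3: not dominated.
S4: dominated by S3 (corrosion resistance 10≥2, density 2.4≤2.4, yield strength 274≥246).
S5: not dominated (best yield strength).
S6: dominated by S1 (corrosion resistance 10≥4, density 7.6≤10.5, yield strength 613≥185).
S7: dominated by S5 (corrosion resistance 10≥6, density 4.2≤5.7, yield strength 812≥642).
S8: dominated by S5 (corrosion resistance 10≥4, density 4.2≤10.6, yield strength 812≥642).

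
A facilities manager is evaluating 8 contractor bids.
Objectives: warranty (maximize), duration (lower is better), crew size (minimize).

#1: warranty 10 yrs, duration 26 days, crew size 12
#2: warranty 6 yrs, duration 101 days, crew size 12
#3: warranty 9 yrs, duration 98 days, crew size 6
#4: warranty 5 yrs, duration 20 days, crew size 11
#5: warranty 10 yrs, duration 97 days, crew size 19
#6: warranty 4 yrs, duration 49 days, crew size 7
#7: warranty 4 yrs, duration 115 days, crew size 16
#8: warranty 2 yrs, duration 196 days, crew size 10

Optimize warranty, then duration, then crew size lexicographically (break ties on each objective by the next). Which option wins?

First maximize warranty: best is 10, kept {#1, #5}.
Then minimize duration: best is 26, kept {#1}.

#1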